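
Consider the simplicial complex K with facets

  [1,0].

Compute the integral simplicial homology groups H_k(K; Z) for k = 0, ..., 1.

H_0 ≅ Z,  H_1 = 0.

Take the total order 0 < 1 on the vertex set. Then K (dimension 1) consists of the simplices:

  0-simplices (2): [0], [1]
  1-simplices (1): [0,1]

giving chain groups C_0 ≅ Z^2, C_1 ≅ Z^1.

∂_1: C_1 → C_0 sends each edge [p,q] (with p < q) to q − p. For instance
  ∂[0,1] = [1] − [0].
This gives a 2×1 integer matrix of rank 1; reducing to Smith normal form yields diagonal entries (1).

Reading off H_k = ker ∂_k / im ∂_{k+1}:

  H_0: rank C_0 − rank ∂_1 = 2 − 1 = 1, and the invariant factors of ∂_1 are all 1, so H_0 = Z.
  H_1: rank ker ∂_1 − rank ∂_2 = (1 − 1) − 0 = 0, and there is no ∂_2, so H_1 = 0.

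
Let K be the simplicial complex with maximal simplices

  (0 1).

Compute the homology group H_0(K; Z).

Fix the vertex order 0 < 1 and write every simplex with vertices in increasing order. Then dim K = 1 and the simplices of K are:

  0-simplices (2): [0], [1]
  1-simplices (1): [0,1]

giving chain groups C_0 ≅ Z^2, C_1 ≅ Z^1.

The boundary map ∂_1: C_1 → C_0 is given by ∂[p,q] = [q] − [p]. For instance
  ∂[0,1] = [1] − [0].
The 2×1 boundary matrix has rank 1 and Smith normal form diag(1).

Computing H_k = (kernel of ∂_k) / (image of ∂_{k+1}):

  H_0: rank C_0 − rank ∂_1 = 2 − 1 = 1, and the invariant factors of ∂_1 are all 1, so H_0 ≅ Z.

(K is a triangulation of the 1-simplex.)

H_0 ≅ Z.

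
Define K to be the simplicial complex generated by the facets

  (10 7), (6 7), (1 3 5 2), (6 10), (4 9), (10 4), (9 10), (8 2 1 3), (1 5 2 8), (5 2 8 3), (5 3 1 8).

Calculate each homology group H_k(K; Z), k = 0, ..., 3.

H_0 ≅ Z^2,  H_1 ≅ Z^2,  H_2 = 0,  H_3 ≅ Z.

K has 10 vertices, 16 edges, 10 triangles, 5 3-simplices.
rank ∂_0 = 0, rank ∂_1 = 8 ⇒ b_0 = 10 − 0 − 8 = 2; all invariant factors of ∂_1 are 1 so no torsion. So H_0 = Z^2.
rank ∂_1 = 8, rank ∂_2 = 6 ⇒ b_1 = 16 − 8 − 6 = 2; all invariant factors of ∂_2 are 1 so no torsion. So H_1 = Z^2.
rank ∂_2 = 6, rank ∂_3 = 4 ⇒ b_2 = 10 − 6 − 4 = 0; all invariant factors of ∂_3 are 1 so no torsion. So H_2 = 0.
rank ∂_3 = 4, rank ∂_4 = 0 ⇒ b_3 = 5 − 4 − 0 = 1. So H_3 = Z.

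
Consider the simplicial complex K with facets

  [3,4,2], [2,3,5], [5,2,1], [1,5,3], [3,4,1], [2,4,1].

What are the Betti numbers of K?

b_0 = 1, b_1 = 0, b_2 = 1.

Fix the vertex order 1 < 2 < 3 < 4 < 5 and write every simplex with vertices in increasing order. Then dim K = 2 and the simplices of K are:

  0-simplices (5): [1], [2], [3], [4], [5]
  1-simplices (9): [1,2], [1,3], [1,4], [1,5], [2,3], [2,4], [2,5], [3,4], [3,5]
  2-simplices (6): [1,2,4], [1,2,5], [1,3,4], [1,3,5], [2,3,4], [2,3,5]

so the chain groups are C_0 ≅ Z^5, C_1 ≅ Z^9, C_2 ≅ Z^6.

Boundary ∂_1: C_1 → C_0 maps an edge to its endpoints' difference, ∂[p,q] = q − p. For instance
  ∂[3,5] = [5] − [3].
This gives a 5×9 integer matrix of rank 4; reducing to Smith normal form yields diagonal entries (1,1,1,1).

Boundary ∂_2: C_2 → C_1 acts by ∂[p,q,r] = [q,r] − [p,r] + [p,q]. For instance
  ∂[1,3,5] = [3,5] − [1,5] + [1,3],
  ∂[1,2,5] = [2,5] − [1,5] + [1,2].
As a 9×6 matrix over Z this has rank 5, with invariant factors (1,1,1,1,1).

Computing H_k = (kernel of ∂_k) / (image of ∂_{k+1}):

  H_0: rank C_0 − rank ∂_1 = 5 − 4 = 1, and the invariant factors of ∂_1 are all 1, so H_0 ≅ Z.
  H_1: rank ker ∂_1 − rank ∂_2 = (9 − 4) − 5 = 0, and the invariant factors of ∂_2 are all 1, so H_1 ≅ 0.
  H_2: rank ker ∂_2 − rank ∂_3 = (6 − 5) − 0 = 1, and there is no ∂_3, so H_2 ≅ Z.

Hence the Betti numbers are b_0 = 1, b_1 = 0, b_2 = 1.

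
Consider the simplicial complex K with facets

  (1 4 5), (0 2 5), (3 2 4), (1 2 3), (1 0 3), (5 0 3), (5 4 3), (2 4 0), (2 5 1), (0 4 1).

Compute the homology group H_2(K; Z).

We work with the vertex ordering 0 < 1 < 2 < 3 < 4 < 5. The simplices of K, each written with vertices in increasing order, are:

  0-simplices (6): [0], [1], [2], [3], [4], [5]
  1-simplices (15): [0,1], [0,2], [0,3], [0,4], [0,5], [1,2], [1,3], [1,4], [1,5], [2,3], [2,4], [2,5], [3,4], [3,5], [4,5]
  2-simplices (10): [0,1,3], [0,1,4], [0,2,4], [0,2,5], [0,3,5], [1,2,3], [1,2,5], [1,4,5], [2,3,4], [3,4,5]

Hence C_0 ≅ Z^6, C_1 ≅ Z^15, C_2 ≅ Z^10.

Boundary ∂_1: C_1 → C_0 maps an edge to its endpoints' difference, ∂[p,q] = q − p.
This gives a 6×15 integer matrix of rank 5; reducing to Smith normal form yields diagonal entries (1,1,1,1,1).

The boundary map ∂_2: C_2 → C_1 acts by ∂[p,q,r] = [q,r] − [p,r] + [p,q]. For instance
  ∂[1,4,5] = [4,5] − [1,5] + [1,4],
  ∂[3,4,5] = [4,5] − [3,5] + [3,4].
This gives a 15×10 integer matrix of rank 10; reducing to Smith normal form yields diagonal entries (1,1,1,1,1,1,1,1,1,2).

Computing H_k = (kernel of ∂_k) / (image of ∂_{k+1}):

  H_2: rank ker ∂_2 − rank ∂_3 = (10 − 10) − 0 = 0, and there is no ∂_3, so H_2 = 0.

(K is a triangulation of the real projective plane RP^2.)

H_2 = 0.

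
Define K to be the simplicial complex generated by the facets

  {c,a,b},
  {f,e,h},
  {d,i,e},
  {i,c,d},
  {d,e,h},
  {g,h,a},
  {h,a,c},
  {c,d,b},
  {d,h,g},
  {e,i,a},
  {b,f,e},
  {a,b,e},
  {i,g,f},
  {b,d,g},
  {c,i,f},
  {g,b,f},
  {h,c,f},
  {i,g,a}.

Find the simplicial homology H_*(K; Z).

Fix the vertex order a < b < c < d < e < f < g < h < i and write every simplex with vertices in increasing order. Then dim K = 2 and the simplices of K are:

  0-simplices (9): a, b, c, d, e, f, g, h, i
  1-simplices (27): ab, ac, ae, ag, ah, ai, bc, bd, be, bf, bg, cd, cf, ch, ci, de, dg, dh, di, ef, eh, ei, fg, fh, fi, gh, gi
  2-simplices (18): abc, abe, ach, aei, agh, agi, bcd, bdg, bef, bfg, cdi, cfh, cfi, deh, dei, dgh, efh, fgi

giving chain groups C_0 ≅ Z^9, C_1 ≅ Z^27, C_2 ≅ Z^18.

∂_1: C_1 → C_0 sends each edge [p,q] (with p < q) to q − p. For instance
  ∂be = e − b.
The resulting 9×27 matrix has rank 8, and its Smith normal form has invariant factors (1,1,1,1,1,1,1,1).

The boundary map ∂_2: C_2 → C_1 sends each 2-simplex [p,q,r] to [q,r] − [p,r] + [p,q]. For instance
  ∂cfh = fh − ch + cf,
  ∂cfi = fi − ci + cf.
The 27×18 boundary matrix has rank 17 and Smith normal form diag(1,1,1,1,1,1,1,1,1,1,1,1,1,1,1,1,1).

Reading off H_k = ker ∂_k / im ∂_{k+1}:

  H_0: rank C_0 − rank ∂_1 = 9 − 8 = 1, and the invariant factors of ∂_1 are all 1, so H_0 ≅ Z.
  H_1: rank ker ∂_1 − rank ∂_2 = (27 − 8) − 17 = 2, and the invariant factors of ∂_2 are all 1, so H_1 ≅ Z^2.
  H_2: rank ker ∂_2 − rank ∂_3 = (18 − 17) − 0 = 1, and there is no ∂_3, so H_2 ≅ Z.

(K is a triangulation of the torus T^2.)

H_0 = Z,  H_1 = Z^2,  H_2 = Z.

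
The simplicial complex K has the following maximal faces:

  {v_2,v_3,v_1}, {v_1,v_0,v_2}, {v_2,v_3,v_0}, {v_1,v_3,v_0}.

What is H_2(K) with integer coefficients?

Fix the vertex order v_0 < v_1 < v_2 < v_3 and write every simplex with vertices in increasing order. Then dim K = 2 and the simplices of K are:

  0-simplices (4): [v_0], [v_1], [v_2], [v_3]
  1-simplices (6): [v_0,v_1], [v_0,v_2], [v_0,v_3], [v_1,v_2], [v_1,v_3], [v_2,v_3]
  2-simplices (4): [v_0,v_1,v_2], [v_0,v_1,v_3], [v_0,v_2,v_3], [v_1,v_2,v_3]

Hence C_0 ≅ Z^4, C_1 ≅ Z^6, C_2 ≅ Z^4.

∂_1: C_1 → C_0 is given by ∂[p,q] = [q] − [p]. For instance
  ∂[v_1,v_2] = [v_2] − [v_1].
This gives a 4×6 integer matrix of rank 3; reducing to Smith normal form yields diagonal entries (1,1,1).

The boundary map ∂_2: C_2 → C_1 sends each 2-simplex [p,q,r] to [q,r] − [p,r] + [p,q]. For instance
  ∂[v_1,v_2,v_3] = [v_2,v_3] − [v_1,v_3] + [v_1,v_2],
  ∂[v_0,v_1,v_3] = [v_1,v_3] − [v_0,v_3] + [v_0,v_1].
This gives a 6×4 integer matrix of rank 3; reducing to Smith normal form yields diagonal entries (1,1,1).

Reading off H_k = ker ∂_k / im ∂_{k+1}:

  H_2: rank ker ∂_2 − rank ∂_3 = (4 − 3) − 0 = 1, and there is no ∂_3, so H_2 ≅ Z.

H_2 = Z.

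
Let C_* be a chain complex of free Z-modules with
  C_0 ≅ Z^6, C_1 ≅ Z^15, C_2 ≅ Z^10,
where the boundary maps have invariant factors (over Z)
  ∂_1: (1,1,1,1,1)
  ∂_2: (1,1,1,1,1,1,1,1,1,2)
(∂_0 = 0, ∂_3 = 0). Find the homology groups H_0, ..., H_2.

H_0: b_0 = 6 − 0 − 5 = 1; torsion from ∂_1 factors > 1: none. So H_0 ≅ Z.
H_1: b_1 = 15 − 5 − 10 = 0; torsion from ∂_2 factors > 1: [2]. So H_1 ≅ Z/2.
H_2: b_2 = 10 − 10 − 0 = 0; torsion from ∂_3 factors > 1: none. So H_2 ≅ 0.

H_0 ≅ Z,  H_1 ≅ Z/2,  H_2 = 0.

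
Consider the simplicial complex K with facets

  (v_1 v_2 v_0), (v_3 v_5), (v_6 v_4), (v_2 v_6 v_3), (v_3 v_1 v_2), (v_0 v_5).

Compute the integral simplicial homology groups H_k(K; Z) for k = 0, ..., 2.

H_0 ≅ Z,  H_1 ≅ Z,  H_2 = 0.

Fix the vertex order v_0 < v_1 < v_2 < v_3 < v_4 < v_5 < v_6 and write every simplex with vertices in increasing order. Then dim K = 2 and the simplices of K are:

  0-simplices (7): [v_0], [v_1], [v_2], [v_3], [v_4], [v_5], [v_6]
  1-simplices (10): [v_0,v_1], [v_0,v_2], [v_0,v_5], [v_1,v_2], [v_1,v_3], [v_2,v_3], [v_2,v_6], [v_3,v_5], [v_3,v_6], [v_4,v_6]
  2-simplices (3): [v_0,v_1,v_2], [v_1,v_2,v_3], [v_2,v_3,v_6]

giving chain groups C_0 ≅ Z^7, C_1 ≅ Z^10, C_2 ≅ Z^3.

Boundary ∂_1: C_1 → C_0 maps an edge to its endpoints' difference, ∂[p,q] = q − p.
The resulting 7×10 matrix has rank 6, and its Smith normal form has invariant factors (1,1,1,1,1,1).

∂_2: C_2 → C_1 maps a triangle to the signed sum of its edges. For instance
  ∂[v_1,v_2,v_3] = [v_2,v_3] − [v_1,v_3] + [v_1,v_2],
  ∂[v_0,v_1,v_2] = [v_1,v_2] − [v_0,v_2] + [v_0,v_1].
As a 10×3 matrix over Z this has rank 3, with invariant factors (1,1,1).

Now H_k = ker ∂_k / im ∂_{k+1}, so:

  H_0: rank C_0 − rank ∂_1 = 7 − 6 = 1, and the invariant factors of ∂_1 are all 1, so H_0 ≅ Z.
  H_1: rank ker ∂_1 − rank ∂_2 = (10 − 6) − 3 = 1, and the invariant factors of ∂_2 are all 1, so H_1 ≅ Z.
  H_2: rank ker ∂_2 − rank ∂_3 = (3 − 3) − 0 = 0, and there is no ∂_3, so H_2 ≅ 0.

As a check, the Euler characteristic is 7 − 10 + 3 = 0, which agrees with 1 − 1 + 0 = 0.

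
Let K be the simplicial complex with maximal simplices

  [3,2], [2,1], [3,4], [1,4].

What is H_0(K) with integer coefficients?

We work with the vertex ordering 1 < 2 < 3 < 4. The simplices of K, each written with vertices in increasing order, are:

  0-simplices (4): [1], [2], [3], [4]
  1-simplices (4): [1,2], [1,4], [2,3], [3,4]

giving chain groups C_0 ≅ Z^4, C_1 ≅ Z^4.

∂_1: C_1 → C_0 is given by ∂[p,q] = [q] − [p].
This gives a 4×4 integer matrix of rank 3; reducing to Smith normal form yields diagonal entries (1,1,1).

From H_k ≅ ker(∂_k) / im(∂_{k+1}) we obtain:

  H_0: rank C_0 − rank ∂_1 = 4 − 3 = 1, and the invariant factors of ∂_1 are all 1, so H_0 ≅ Z.

H_0 = Z.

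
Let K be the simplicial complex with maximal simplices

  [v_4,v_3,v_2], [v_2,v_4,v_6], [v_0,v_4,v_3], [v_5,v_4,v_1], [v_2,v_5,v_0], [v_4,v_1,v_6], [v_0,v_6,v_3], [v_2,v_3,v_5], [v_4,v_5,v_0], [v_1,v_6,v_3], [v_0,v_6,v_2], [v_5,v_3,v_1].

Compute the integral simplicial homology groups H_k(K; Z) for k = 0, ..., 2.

H_0 ≅ Z,  H_1 ≅ Z/2,  H_2 = 0.

K has 7 vertices, 18 edges, 12 triangles.
rank ∂_0 = 0, rank ∂_1 = 6 ⇒ b_0 = 7 − 0 − 6 = 1; all invariant factors of ∂_1 are 1 so no torsion. So H_0 = Z.
rank ∂_1 = 6, rank ∂_2 = 12 ⇒ b_1 = 18 − 6 − 12 = 0; ∂_2 has invariant factor(s) [2] giving torsion. So H_1 = Z/2.
rank ∂_2 = 12, rank ∂_3 = 0 ⇒ b_2 = 12 − 12 − 0 = 0. So H_2 = 0.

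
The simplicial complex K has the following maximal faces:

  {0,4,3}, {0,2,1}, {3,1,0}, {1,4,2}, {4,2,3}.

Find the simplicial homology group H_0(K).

Fix the vertex order 0 < 1 < 2 < 3 < 4 and write every simplex with vertices in increasing order. Then dim K = 2 and the simplices of K are:

  0-simplices (5): [0], [1], [2], [3], [4]
  1-simplices (10): [0,1], [0,2], [0,3], [0,4], [1,2], [1,3], [1,4], [2,3], [2,4], [3,4]
  2-simplices (5): [0,1,2], [0,1,3], [0,3,4], [1,2,4], [2,3,4]

so the chain groups are C_0 ≅ Z^5, C_1 ≅ Z^10, C_2 ≅ Z^5.

∂_1: C_1 → C_0 sends each edge [p,q] (with p < q) to q − p. For instance
  ∂[2,4] = [4] − [2].
This gives a 5×10 integer matrix of rank 4; reducing to Smith normal form yields diagonal entries (1,1,1,1).

Boundary ∂_2: C_2 → C_1 sends each 2-simplex [p,q,r] to [q,r] − [p,r] + [p,q]. For instance
  ∂[2,3,4] = [3,4] − [2,4] + [2,3],
  ∂[0,3,4] = [3,4] − [0,4] + [0,3].
The 10×5 boundary matrix has rank 5 and Smith normal form diag(1,1,1,1,1).

Computing H_k = (kernel of ∂_k) / (image of ∂_{k+1}):

  H_0: rank C_0 − rank ∂_1 = 5 − 4 = 1, and the invariant factors of ∂_1 are all 1, so H_0 = Z.

H_0 = Z.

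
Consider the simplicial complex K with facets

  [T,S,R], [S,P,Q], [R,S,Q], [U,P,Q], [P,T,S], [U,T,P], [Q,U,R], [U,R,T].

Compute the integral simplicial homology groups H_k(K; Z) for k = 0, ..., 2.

H_0 = Z,  H_1 = 0,  H_2 = Z.

Take the total order P < Q < R < S < T < U on the vertex set. Then K (dimension 2) consists of the simplices:

  0-simplices (6): P, Q, R, S, T, U
  1-simplices (12): PQ, PS, PT, PU, QR, QS, QU, RS, RT, RU, ST, TU
  2-simplices (8): PQS, PQU, PST, PTU, QRS, QRU, RST, RTU

Hence C_0 ≅ Z^6, C_1 ≅ Z^12, C_2 ≅ Z^8.

The boundary map ∂_1: C_1 → C_0 is given by ∂[p,q] = [q] − [p].
As a 6×12 matrix over Z this has rank 5, with invariant factors (1,1,1,1,1).

∂_2: C_2 → C_1 maps a triangle to the signed sum of its edges. For instance
  ∂PQU = QU − PU + PQ,
  ∂PQS = QS − PS + PQ.
The resulting 12×8 matrix has rank 7, and its Smith normal form has invariant factors (1,1,1,1,1,1,1).

Reading off H_k = ker ∂_k / im ∂_{k+1}:

  H_0: rank C_0 − rank ∂_1 = 6 − 5 = 1, and the invariant factors of ∂_1 are all 1, so H_0 ≅ Z.
  H_1: rank ker ∂_1 − rank ∂_2 = (12 − 5) − 7 = 0, and the invariant factors of ∂_2 are all 1, so H_1 ≅ 0.
  H_2: rank ker ∂_2 − rank ∂_3 = (8 − 7) − 0 = 1, and there is no ∂_3, so H_2 ≅ Z.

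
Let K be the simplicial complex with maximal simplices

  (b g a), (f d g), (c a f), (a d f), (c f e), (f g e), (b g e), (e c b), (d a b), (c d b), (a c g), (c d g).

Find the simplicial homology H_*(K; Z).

H_0 ≅ Z,  H_1 ≅ Z/2Z,  H_2 = 0.

Take the total order a < b < c < d < e < f < g on the vertex set. Then K (dimension 2) consists of the simplices:

  0-simplices (7): a, b, c, d, e, f, g
  1-simplices (18): ab, ac, ad, af, ag, bc, bd, be, bg, cd, ce, cf, cg, df, dg, ef, eg, fg
  2-simplices (12): abd, abg, acf, acg, adf, bcd, bce, beg, cdg, cef, dfg, efg

so the chain groups are C_0 ≅ Z^7, C_1 ≅ Z^18, C_2 ≅ Z^12.

∂_1: C_1 → C_0 sends each edge [p,q] (with p < q) to q − p. For instance
  ∂ad = d − a.
As a 7×18 matrix over Z this has rank 6, with invariant factors (1,1,1,1,1,1).

The boundary map ∂_2: C_2 → C_1 maps a triangle to the signed sum of its edges. For instance
  ∂cef = ef − cf + ce,
  ∂abg = bg − ag + ab.
The resulting 18×12 matrix has rank 12, and its Smith normal form has invariant factors (1,1,1,1,1,1,1,1,1,1,1,2).

Computing H_k = (kernel of ∂_k) / (image of ∂_{k+1}):

  H_0: rank C_0 − rank ∂_1 = 7 − 6 = 1, and the invariant factors of ∂_1 are all 1, so H_0 = Z.
  H_1: rank ker ∂_1 − rank ∂_2 = (18 − 6) − 12 = 0, and ∂_2 has invariant factor 2 > 1, so H_1 = Z/2Z.
  H_2: rank ker ∂_2 − rank ∂_3 = (12 − 12) − 0 = 0, and there is no ∂_3, so H_2 = 0.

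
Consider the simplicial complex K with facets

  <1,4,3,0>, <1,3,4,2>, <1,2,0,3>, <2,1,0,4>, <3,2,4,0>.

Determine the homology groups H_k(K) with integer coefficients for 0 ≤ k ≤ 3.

H_0 ≅ Z,  H_1 = 0,  H_2 = 0,  H_3 ≅ Z.

Fix the vertex order 0 < 1 < 2 < 3 < 4 and write every simplex with vertices in increasing order. Then dim K = 3 and the simplices of K are:

  0-simplices (5): [0], [1], [2], [3], [4]
  1-simplices (10): [0,1], [0,2], [0,3], [0,4], [1,2], [1,3], [1,4], [2,3], [2,4], [3,4]
  2-simplices (10): [0,1,2], [0,1,3], [0,1,4], [0,2,3], [0,2,4], [0,3,4], [1,2,3], [1,2,4], [1,3,4], [2,3,4]
  3-simplices (5): [0,1,2,3], [0,1,2,4], [0,1,3,4], [0,2,3,4], [1,2,3,4]

so the chain groups are C_0 ≅ Z^5, C_1 ≅ Z^10, C_2 ≅ Z^10, C_3 ≅ Z^5.

The boundary map ∂_1: C_1 → C_0 maps an edge to its endpoints' difference, ∂[p,q] = q − p. For instance
  ∂[0,3] = [3] − [0].
The resulting 5×10 matrix has rank 4, and its Smith normal form has invariant factors (1,1,1,1).

Boundary ∂_2: C_2 → C_1 maps a triangle to the signed sum of its edges. For instance
  ∂[2,3,4] = [3,4] − [2,4] + [2,3],
  ∂[0,1,4] = [1,4] − [0,4] + [0,1].
This gives a 10×10 integer matrix of rank 6; reducing to Smith normal form yields diagonal entries (1,1,1,1,1,1).

The boundary map ∂_3: C_3 → C_2 sends each 3-simplex σ to the alternating sum Σ_i (−1)^i (σ with its i-th vertex removed). For instance
  ∂[0,1,3,4] = [1,3,4] − [0,3,4] + [0,1,4] − [0,1,3],
  ∂[0,1,2,3] = [1,2,3] − [0,2,3] + [0,1,3] − [0,1,2].
As a 10×5 matrix over Z this has rank 4, with invariant factors (1,1,1,1).

Reading off H_k = ker ∂_k / im ∂_{k+1}:

  H_0: rank C_0 − rank ∂_1 = 5 − 4 = 1, and the invariant factors of ∂_1 are all 1, so H_0 = Z.
  H_1: rank ker ∂_1 − rank ∂_2 = (10 − 4) − 6 = 0, and the invariant factors of ∂_2 are all 1, so H_1 = 0.
  H_2: rank ker ∂_2 − rank ∂_3 = (10 − 6) − 4 = 0, and the invariant factors of ∂_3 are all 1, so H_2 = 0.
  H_3: rank ker ∂_3 − rank ∂_4 = (5 − 4) − 0 = 1, and there is no ∂_4, so H_3 = Z.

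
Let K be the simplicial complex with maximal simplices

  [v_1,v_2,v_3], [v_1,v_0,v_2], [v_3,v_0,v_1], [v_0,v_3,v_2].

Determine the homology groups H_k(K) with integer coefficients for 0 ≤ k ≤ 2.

H_0 ≅ Z,  H_1 = 0,  H_2 ≅ Z.

Order the vertices as v_0 < v_1 < v_2 < v_3. Listing each simplex with vertices in this order, K has dimension 2 with simplices:

  0-simplices (4): [v_0], [v_1], [v_2], [v_3]
  1-simplices (6): [v_0,v_1], [v_0,v_2], [v_0,v_3], [v_1,v_2], [v_1,v_3], [v_2,v_3]
  2-simplices (4): [v_0,v_1,v_2], [v_0,v_1,v_3], [v_0,v_2,v_3], [v_1,v_2,v_3]

so the chain groups are C_0 ≅ Z^4, C_1 ≅ Z^6, C_2 ≅ Z^4.

The boundary map ∂_1: C_1 → C_0 sends each edge [p,q] (with p < q) to q − p.
The resulting 4×6 matrix has rank 3, and its Smith normal form has invariant factors (1,1,1).

∂_2: C_2 → C_1 acts by ∂[p,q,r] = [q,r] − [p,r] + [p,q]. For instance
  ∂[v_0,v_1,v_2] = [v_1,v_2] − [v_0,v_2] + [v_0,v_1],
  ∂[v_1,v_2,v_3] = [v_2,v_3] − [v_1,v_3] + [v_1,v_2].
As a 6×4 matrix over Z this has rank 3, with invariant factors (1,1,1).

From H_k ≅ ker(∂_k) / im(∂_{k+1}) we obtain:

  H_0: rank C_0 − rank ∂_1 = 4 − 3 = 1, and the invariant factors of ∂_1 are all 1, so H_0 = Z.
  H_1: rank ker ∂_1 − rank ∂_2 = (6 − 3) − 3 = 0, and the invariant factors of ∂_2 are all 1, so H_1 = 0.
  H_2: rank ker ∂_2 − rank ∂_3 = (4 − 3) − 0 = 1, and there is no ∂_3, so H_2 = Z.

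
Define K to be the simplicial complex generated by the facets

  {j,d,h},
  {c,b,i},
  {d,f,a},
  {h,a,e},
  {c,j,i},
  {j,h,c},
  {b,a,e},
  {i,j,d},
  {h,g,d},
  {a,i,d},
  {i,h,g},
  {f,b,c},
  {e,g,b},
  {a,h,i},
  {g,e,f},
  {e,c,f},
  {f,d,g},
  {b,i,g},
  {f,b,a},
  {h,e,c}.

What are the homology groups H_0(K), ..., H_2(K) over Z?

H_0 = Z,  H_1 = Z ⊕ Z/2,  H_2 = 0.

Order the vertices as a < b < c < d < e < f < g < h < i < j. Listing each simplex with vertices in this order, K has dimension 2 with simplices:

  0-simplices (10): a, b, c, d, e, f, g, h, i, j
  1-simplices (30): ab, ad, ae, af, ah, ai, bc, be, bf, bg, bi, ce, cf, ch, ci, cj, df, dg, dh, di, dj, ef, eg, eh, fg, gh, gi, hi, hj, ij
  2-simplices (20): abe, abf, adf, adi, aeh, ahi, bcf, bci, beg, bgi, cef, ceh, chj, cij, dfg, dgh, dhj, dij, efg, ghi

giving chain groups C_0 ≅ Z^10, C_1 ≅ Z^30, C_2 ≅ Z^20.

The boundary map ∂_1: C_1 → C_0 sends each edge [p,q] (with p < q) to q − p.
As a 10×30 matrix over Z this has rank 9, with invariant factors (1,1,1,1,1,1,1,1,1).

The boundary map ∂_2: C_2 → C_1 sends each 2-simplex [p,q,r] to [q,r] − [p,r] + [p,q]. For instance
  ∂abe = be − ae + ab,
  ∂dhj = hj − dj + dh.
The resulting 30×20 matrix has rank 20, and its Smith normal form has invariant factors (1,1,1,1,1,1,1,1,1,1,1,1,1,1,1,1,1,1,1,2).

From H_k ≅ ker(∂_k) / im(∂_{k+1}) we obtain:

  H_0: rank C_0 − rank ∂_1 = 10 − 9 = 1, and the invariant factors of ∂_1 are all 1, so H_0 = Z.
  H_1: rank ker ∂_1 − rank ∂_2 = (30 − 9) − 20 = 1, and ∂_2 has invariant factor 2 > 1, so H_1 = Z ⊕ Z/2.
  H_2: rank ker ∂_2 − rank ∂_3 = (20 − 20) − 0 = 0, and there is no ∂_3, so H_2 = 0.

As a check, the Euler characteristic is 10 − 30 + 20 = 0, which agrees with 1 − 1 + 0 = 0.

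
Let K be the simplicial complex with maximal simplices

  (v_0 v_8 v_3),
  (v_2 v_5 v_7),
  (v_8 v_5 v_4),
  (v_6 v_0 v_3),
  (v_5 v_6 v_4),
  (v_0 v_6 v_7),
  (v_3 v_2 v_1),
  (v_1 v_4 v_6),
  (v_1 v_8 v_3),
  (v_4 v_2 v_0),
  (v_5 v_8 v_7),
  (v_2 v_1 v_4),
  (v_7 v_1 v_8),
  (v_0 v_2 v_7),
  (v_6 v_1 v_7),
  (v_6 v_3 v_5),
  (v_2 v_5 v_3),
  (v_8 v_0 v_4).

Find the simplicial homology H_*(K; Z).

Order the vertices as v_0 < v_1 < v_2 < v_3 < v_4 < v_5 < v_6 < v_7 < v_8. Listing each simplex with vertices in this order, K has dimension 2 with simplices:

  0-simplices (9): [v_0], [v_1], [v_2], [v_3], [v_4], [v_5], [v_6], [v_7], [v_8]
  1-simplices (27): (27 of them)
  2-simplices (18): (18 of them)

so the chain groups are C_0 ≅ Z^9, C_1 ≅ Z^27, C_2 ≅ Z^18.

The boundary map ∂_1: C_1 → C_0 maps an edge to its endpoints' difference, ∂[p,q] = q − p.
This gives a 9×27 integer matrix of rank 8; reducing to Smith normal form yields diagonal entries (1,1,1,1,1,1,1,1).

∂_2: C_2 → C_1 sends each 2-simplex [p,q,r] to [q,r] − [p,r] + [p,q]. For instance
  ∂[v_4,v_5,v_6] = [v_5,v_6] − [v_4,v_6] + [v_4,v_5],
  ∂[v_1,v_7,v_8] = [v_7,v_8] − [v_1,v_8] + [v_1,v_7].
The resulting 27×18 matrix has rank 17, and its Smith normal form has invariant factors (1,1,1,1,1,1,1,1,1,1,1,1,1,1,1,1,1).

Reading off H_k = ker ∂_k / im ∂_{k+1}:

  H_0: rank C_0 − rank ∂_1 = 9 − 8 = 1, and the invariant factors of ∂_1 are all 1, so H_0 = Z.
  H_1: rank ker ∂_1 − rank ∂_2 = (27 − 8) − 17 = 2, and the invariant factors of ∂_2 are all 1, so H_1 = Z^2.
  H_2: rank ker ∂_2 − rank ∂_3 = (18 − 17) − 0 = 1, and there is no ∂_3, so H_2 = Z.

As a check, the Euler characteristic is 9 − 27 + 18 = 0, which agrees with 1 − 2 + 1 = 0.

H_0 ≅ Z,  H_1 ≅ Z^2,  H_2 ≅ Z.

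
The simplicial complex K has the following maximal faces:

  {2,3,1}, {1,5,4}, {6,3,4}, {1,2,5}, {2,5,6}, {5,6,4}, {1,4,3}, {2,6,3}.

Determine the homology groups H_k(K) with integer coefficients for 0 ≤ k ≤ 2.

H_0 = Z,  H_1 = 0,  H_2 = Z.

Order the vertices as 1 < 2 < 3 < 4 < 5 < 6. Listing each simplex with vertices in this order, K has dimension 2 with simplices:

  0-simplices (6): [1], [2], [3], [4], [5], [6]
  1-simplices (12): [1,2], [1,3], [1,4], [1,5], [2,3], [2,5], [2,6], [3,4], [3,6], [4,5], [4,6], [5,6]
  2-simplices (8): [1,2,3], [1,2,5], [1,3,4], [1,4,5], [2,3,6], [2,5,6], [3,4,6], [4,5,6]

giving chain groups C_0 ≅ Z^6, C_1 ≅ Z^12, C_2 ≅ Z^8.

Boundary ∂_1: C_1 → C_0 is given by ∂[p,q] = [q] − [p].
As a 6×12 matrix over Z this has rank 5, with invariant factors (1,1,1,1,1).

The boundary map ∂_2: C_2 → C_1 maps a triangle to the signed sum of its edges. For instance
  ∂[2,3,6] = [3,6] − [2,6] + [2,3],
  ∂[4,5,6] = [5,6] − [4,6] + [4,5].
As a 12×8 matrix over Z this has rank 7, with invariant factors (1,1,1,1,1,1,1).

From H_k ≅ ker(∂_k) / im(∂_{k+1}) we obtain:

  H_0: rank C_0 − rank ∂_1 = 6 − 5 = 1, and the invariant factors of ∂_1 are all 1, so H_0 ≅ Z.
  H_1: rank ker ∂_1 − rank ∂_2 = (12 − 5) − 7 = 0, and the invariant factors of ∂_2 are all 1, so H_1 ≅ 0.
  H_2: rank ker ∂_2 − rank ∂_3 = (8 − 7) − 0 = 1, and there is no ∂_3, so H_2 ≅ Z.

(K is a triangulation of the 2-sphere S^2.)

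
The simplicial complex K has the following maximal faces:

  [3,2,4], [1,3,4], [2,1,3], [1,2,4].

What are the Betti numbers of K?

b_0 = 1, b_1 = 0, b_2 = 1.

Take the total order 1 < 2 < 3 < 4 on the vertex set. Then K (dimension 2) consists of the simplices:

  0-simplices (4): [1], [2], [3], [4]
  1-simplices (6): [1,2], [1,3], [1,4], [2,3], [2,4], [3,4]
  2-simplices (4): [1,2,3], [1,2,4], [1,3,4], [2,3,4]

so the chain groups are C_0 ≅ Z^4, C_1 ≅ Z^6, C_2 ≅ Z^4.

The boundary map ∂_1: C_1 → C_0 maps an edge to its endpoints' difference, ∂[p,q] = q − p. For instance
  ∂[3,4] = [4] − [3].
The 4×6 boundary matrix has rank 3 and Smith normal form diag(1,1,1).

The boundary map ∂_2: C_2 → C_1 sends each 2-simplex [p,q,r] to [q,r] − [p,r] + [p,q]. For instance
  ∂[1,3,4] = [3,4] − [1,4] + [1,3],
  ∂[2,3,4] = [3,4] − [2,4] + [2,3].
As a 6×4 matrix over Z this has rank 3, with invariant factors (1,1,1).

From H_k ≅ ker(∂_k) / im(∂_{k+1}) we obtain:

  H_0: rank C_0 − rank ∂_1 = 4 − 3 = 1, and the invariant factors of ∂_1 are all 1, so H_0 ≅ Z.
  H_1: rank ker ∂_1 − rank ∂_2 = (6 − 3) − 3 = 0, and the invariant factors of ∂_2 are all 1, so H_1 ≅ 0.
  H_2: rank ker ∂_2 − rank ∂_3 = (4 − 3) − 0 = 1, and there is no ∂_3, so H_2 ≅ Z.

(K is a triangulation of the 2-sphere S^2.)

Hence the Betti numbers are b_0 = 1, b_1 = 0, b_2 = 1.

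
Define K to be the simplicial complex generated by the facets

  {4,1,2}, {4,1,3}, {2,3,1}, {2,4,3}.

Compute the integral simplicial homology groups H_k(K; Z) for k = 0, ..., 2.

K has 4 vertices, 6 edges, 4 triangles.
rank ∂_0 = 0, rank ∂_1 = 3 ⇒ b_0 = 4 − 0 − 3 = 1; all invariant factors of ∂_1 are 1 so no torsion. So H_0 = Z.
rank ∂_1 = 3, rank ∂_2 = 3 ⇒ b_1 = 6 − 3 − 3 = 0; all invariant factors of ∂_2 are 1 so no torsion. So H_1 = 0.
rank ∂_2 = 3, rank ∂_3 = 0 ⇒ b_2 = 4 − 3 − 0 = 1. So H_2 = Z.

H_0 ≅ Z,  H_1 = 0,  H_2 ≅ Z.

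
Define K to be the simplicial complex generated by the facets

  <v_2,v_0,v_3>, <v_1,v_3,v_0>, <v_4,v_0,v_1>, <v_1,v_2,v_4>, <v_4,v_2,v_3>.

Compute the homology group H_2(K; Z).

H_2 = 0.

Fix the vertex order v_0 < v_1 < v_2 < v_3 < v_4 and write every simplex with vertices in increasing order. Then dim K = 2 and the simplices of K are:

  0-simplices (5): [v_0], [v_1], [v_2], [v_3], [v_4]
  1-simplices (10): [v_0,v_1], [v_0,v_2], [v_0,v_3], [v_0,v_4], [v_1,v_2], [v_1,v_3], [v_1,v_4], [v_2,v_3], [v_2,v_4], [v_3,v_4]
  2-simplices (5): [v_0,v_1,v_3], [v_0,v_1,v_4], [v_0,v_2,v_3], [v_1,v_2,v_4], [v_2,v_3,v_4]

Hence C_0 ≅ Z^5, C_1 ≅ Z^10, C_2 ≅ Z^5.

Boundary ∂_1: C_1 → C_0 is given by ∂[p,q] = [q] − [p]. For instance
  ∂[v_1,v_3] = [v_3] − [v_1].
As a 5×10 matrix over Z this has rank 4, with invariant factors (1,1,1,1).

Boundary ∂_2: C_2 → C_1 acts by ∂[p,q,r] = [q,r] − [p,r] + [p,q]. For instance
  ∂[v_2,v_3,v_4] = [v_3,v_4] − [v_2,v_4] + [v_2,v_3],
  ∂[v_0,v_1,v_3] = [v_1,v_3] − [v_0,v_3] + [v_0,v_1].
As a 10×5 matrix over Z this has rank 5, with invariant factors (1,1,1,1,1).

Now H_k = ker ∂_k / im ∂_{k+1}, so:

  H_2: rank ker ∂_2 − rank ∂_3 = (5 − 5) − 0 = 0, and there is no ∂_3, so H_2 ≅ 0.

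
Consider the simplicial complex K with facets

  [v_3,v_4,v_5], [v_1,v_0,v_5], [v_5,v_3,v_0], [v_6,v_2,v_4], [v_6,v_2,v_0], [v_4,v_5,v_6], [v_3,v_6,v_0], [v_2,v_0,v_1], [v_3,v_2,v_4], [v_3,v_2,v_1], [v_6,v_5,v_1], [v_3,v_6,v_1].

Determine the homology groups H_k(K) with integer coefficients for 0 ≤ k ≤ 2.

H_0 ≅ Z,  H_1 ≅ Z_2,  H_2 = 0.

K has 7 vertices, 18 edges, 12 triangles.
rank ∂_0 = 0, rank ∂_1 = 6 ⇒ b_0 = 7 − 0 − 6 = 1; all invariant factors of ∂_1 are 1 so no torsion. So H_0 ≅ Z.
rank ∂_1 = 6, rank ∂_2 = 12 ⇒ b_1 = 18 − 6 − 12 = 0; ∂_2 has invariant factor(s) [2] giving torsion. So H_1 ≅ Z_2.
rank ∂_2 = 12, rank ∂_3 = 0 ⇒ b_2 = 12 − 12 − 0 = 0. So H_2 ≅ 0.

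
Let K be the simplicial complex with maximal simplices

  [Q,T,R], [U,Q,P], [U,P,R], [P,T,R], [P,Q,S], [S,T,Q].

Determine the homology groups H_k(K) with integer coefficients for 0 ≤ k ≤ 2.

We work with the vertex ordering P < Q < R < S < T < U. The simplices of K, each written with vertices in increasing order, are:

  0-simplices (6): P, Q, R, S, T, U
  1-simplices (12): PQ, PR, PS, PT, PU, QR, QS, QT, QU, RT, RU, ST
  2-simplices (6): PQS, PQU, PRT, PRU, QRT, QST

giving chain groups C_0 ≅ Z^6, C_1 ≅ Z^12, C_2 ≅ Z^6.

∂_1: C_1 → C_0 sends each edge [p,q] (with p < q) to q − p. For instance
  ∂PR = R − P.
The resulting 6×12 matrix has rank 5, and its Smith normal form has invariant factors (1,1,1,1,1).

Boundary ∂_2: C_2 → C_1 sends each 2-simplex [p,q,r] to [q,r] − [p,r] + [p,q]. For instance
  ∂PRT = RT − PT + PR,
  ∂PRU = RU − PU + PR.
The 12×6 boundary matrix has rank 6 and Smith normal form diag(1,1,1,1,1,1).

Reading off H_k = ker ∂_k / im ∂_{k+1}:

  H_0: rank C_0 − rank ∂_1 = 6 − 5 = 1, and the invariant factors of ∂_1 are all 1, so H_0 ≅ Z.
  H_1: rank ker ∂_1 − rank ∂_2 = (12 − 5) − 6 = 1, and the invariant factors of ∂_2 are all 1, so H_1 ≅ Z.
  H_2: rank ker ∂_2 − rank ∂_3 = (6 − 6) − 0 = 0, and there is no ∂_3, so H_2 ≅ 0.

As a check, the Euler characteristic is 6 − 12 + 6 = 0, which agrees with 1 − 1 + 0 = 0.

H_0 = Z,  H_1 = Z,  H_2 = 0.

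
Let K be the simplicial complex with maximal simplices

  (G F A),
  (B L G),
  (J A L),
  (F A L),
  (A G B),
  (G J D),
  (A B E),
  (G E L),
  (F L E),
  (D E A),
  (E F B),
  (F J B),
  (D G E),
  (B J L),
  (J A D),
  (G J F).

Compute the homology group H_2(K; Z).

K has 8 vertices, 24 edges, 16 triangles.
rank ∂_2 = 15, rank ∂_3 = 0 ⇒ b_2 = 16 − 15 − 0 = 1. So H_2 = Z.

H_2 = Z.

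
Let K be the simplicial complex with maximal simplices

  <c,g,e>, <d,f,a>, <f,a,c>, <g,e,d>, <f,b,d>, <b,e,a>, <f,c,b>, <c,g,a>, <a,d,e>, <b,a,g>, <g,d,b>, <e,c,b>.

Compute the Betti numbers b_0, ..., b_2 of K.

Take the total order a < b < c < d < e < f < g on the vertex set. Then K (dimension 2) consists of the simplices:

  0-simplices (7): a, b, c, d, e, f, g
  1-simplices (18): ab, ac, ad, ae, af, ag, bc, bd, be, bf, bg, ce, cf, cg, de, df, dg, eg
  2-simplices (12): abe, abg, acf, acg, ade, adf, bce, bcf, bdf, bdg, ceg, deg

so the chain groups are C_0 ≅ Z^7, C_1 ≅ Z^18, C_2 ≅ Z^12.

∂_1: C_1 → C_0 sends each edge [p,q] (with p < q) to q − p.
The resulting 7×18 matrix has rank 6, and its Smith normal form has invariant factors (1,1,1,1,1,1).

The boundary map ∂_2: C_2 → C_1 acts by ∂[p,q,r] = [q,r] − [p,r] + [p,q]. For instance
  ∂ceg = eg − cg + ce,
  ∂bdf = df − bf + bd.
The resulting 18×12 matrix has rank 12, and its Smith normal form has invariant factors (1,1,1,1,1,1,1,1,1,1,1,2).

Reading off H_k = ker ∂_k / im ∂_{k+1}:

  H_0: rank C_0 − rank ∂_1 = 7 − 6 = 1, and the invariant factors of ∂_1 are all 1, so H_0 ≅ Z.
  H_1: rank ker ∂_1 − rank ∂_2 = (18 − 6) − 12 = 0, and ∂_2 has invariant factor 2 > 1, so H_1 ≅ Z_2.
  H_2: rank ker ∂_2 − rank ∂_3 = (12 − 12) − 0 = 0, and there is no ∂_3, so H_2 ≅ 0.

(K is a triangulation of the real projective plane RP^2.)

Hence the Betti numbers are b_0 = 1, b_1 = 0, b_2 = 0.

b_0 = 1, b_1 = 0, b_2 = 0.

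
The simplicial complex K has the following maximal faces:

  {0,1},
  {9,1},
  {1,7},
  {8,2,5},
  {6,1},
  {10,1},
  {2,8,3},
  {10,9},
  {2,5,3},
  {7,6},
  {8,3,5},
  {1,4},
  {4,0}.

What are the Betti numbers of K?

Take the total order 0 < 1 < 2 < 3 < 4 < 5 < 6 < 7 < 8 < 9 < 10 on the vertex set. Then K (dimension 2) consists of the simplices:

  0-simplices (11): [0], [1], [2], [3], [4], [5], [6], [7], [8], [9], [10]
  1-simplices (15): [0,1], [0,4], [1,4], [1,6], [1,7], [1,9], [1,10], [2,3], [2,5], [2,8], [3,5], [3,8], [5,8], [6,7], [9,10]
  2-simplices (4): [2,3,5], [2,3,8], [2,5,8], [3,5,8]

so the chain groups are C_0 ≅ Z^11, C_1 ≅ Z^15, C_2 ≅ Z^4.

∂_1: C_1 → C_0 maps an edge to its endpoints' difference, ∂[p,q] = q − p.
The resulting 11×15 matrix has rank 9, and its Smith normal form has invariant factors (1,1,1,1,1,1,1,1,1).

∂_2: C_2 → C_1 maps a triangle to the signed sum of its edges. For instance
  ∂[2,3,5] = [3,5] − [2,5] + [2,3],
  ∂[2,5,8] = [5,8] − [2,8] + [2,5].
The 15×4 boundary matrix has rank 3 and Smith normal form diag(1,1,1).

Computing H_k = (kernel of ∂_k) / (image of ∂_{k+1}):

  H_0: rank C_0 − rank ∂_1 = 11 − 9 = 2, and the invariant factors of ∂_1 are all 1, so H_0 = Z^2.
  H_1: rank ker ∂_1 − rank ∂_2 = (15 − 9) − 3 = 3, and the invariant factors of ∂_2 are all 1, so H_1 = Z^3.
  H_2: rank ker ∂_2 − rank ∂_3 = (4 − 3) − 0 = 1, and there is no ∂_3, so H_2 = Z.

Hence the Betti numbers are b_0 = 2, b_1 = 3, b_2 = 1.

b_0 = 2, b_1 = 3, b_2 = 1.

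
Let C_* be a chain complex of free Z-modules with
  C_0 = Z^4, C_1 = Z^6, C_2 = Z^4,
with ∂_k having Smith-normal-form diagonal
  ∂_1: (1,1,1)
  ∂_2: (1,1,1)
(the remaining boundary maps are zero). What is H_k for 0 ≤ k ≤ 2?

H_0: b_0 = 4 − 0 − 3 = 1; torsion from ∂_1 factors > 1: none. So H_0 ≅ Z.
H_1: b_1 = 6 − 3 − 3 = 0; torsion from ∂_2 factors > 1: none. So H_1 ≅ 0.
H_2: b_2 = 4 − 3 − 0 = 1; torsion from ∂_3 factors > 1: none. So H_2 ≅ Z.

H_0 ≅ Z,  H_1 = 0,  H_2 ≅ Z.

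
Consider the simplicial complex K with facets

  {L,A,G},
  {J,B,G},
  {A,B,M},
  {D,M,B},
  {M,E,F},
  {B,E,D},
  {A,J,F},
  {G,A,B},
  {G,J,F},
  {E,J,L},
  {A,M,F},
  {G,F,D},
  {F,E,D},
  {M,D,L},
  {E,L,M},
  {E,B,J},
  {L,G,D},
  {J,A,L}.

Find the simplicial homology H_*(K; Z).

H_0 = Z,  H_1 = Z ⊕ Z/2,  H_2 = 0.

We work with the vertex ordering A < B < D < E < F < G < J < L < M. The simplices of K, each written with vertices in increasing order, are:

  0-simplices (9): A, B, D, E, F, G, J, L, M
  1-simplices (27): AB, AF, AG, AJ, AL, AM, BD, BE, BG, BJ, BM, DE, DF, DG, DL, DM, EF, EJ, EL, EM, FG, FJ, FM, GJ, GL, JL, LM
  2-simplices (18): ABG, ABM, AFJ, AFM, AGL, AJL, BDE, BDM, BEJ, BGJ, DEF, DFG, DGL, DLM, EFM, EJL, ELM, FGJ

Hence C_0 ≅ Z^9, C_1 ≅ Z^27, C_2 ≅ Z^18.

Boundary ∂_1: C_1 → C_0 is given by ∂[p,q] = [q] − [p]. For instance
  ∂FJ = J − F.
This gives a 9×27 integer matrix of rank 8; reducing to Smith normal form yields diagonal entries (1,1,1,1,1,1,1,1).

The boundary map ∂_2: C_2 → C_1 sends each 2-simplex [p,q,r] to [q,r] − [p,r] + [p,q]. For instance
  ∂DGL = GL − DL + DG,
  ∂DLM = LM − DM + DL.
The resulting 27×18 matrix has rank 18, and its Smith normal form has invariant factors (1,1,1,1,1,1,1,1,1,1,1,1,1,1,1,1,1,2).

Reading off H_k = ker ∂_k / im ∂_{k+1}:

  H_0: rank C_0 − rank ∂_1 = 9 − 8 = 1, and the invariant factors of ∂_1 are all 1, so H_0 ≅ Z.
  H_1: rank ker ∂_1 − rank ∂_2 = (27 − 8) − 18 = 1, and ∂_2 has invariant factor 2 > 1, so H_1 ≅ Z ⊕ Z/2.
  H_2: rank ker ∂_2 − rank ∂_3 = (18 − 18) − 0 = 0, and there is no ∂_3, so H_2 ≅ 0.

(K is a triangulation of the Klein bottle.)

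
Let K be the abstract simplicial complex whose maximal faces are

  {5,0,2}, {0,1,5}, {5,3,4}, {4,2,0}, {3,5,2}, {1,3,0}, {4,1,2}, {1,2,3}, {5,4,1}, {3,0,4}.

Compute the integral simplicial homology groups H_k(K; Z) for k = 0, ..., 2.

H_0 = Z,  H_1 = Z_2,  H_2 = 0.

Take the total order 0 < 1 < 2 < 3 < 4 < 5 on the vertex set. Then K (dimension 2) consists of the simplices:

  0-simplices (6): [0], [1], [2], [3], [4], [5]
  1-simplices (15): [0,1], [0,2], [0,3], [0,4], [0,5], [1,2], [1,3], [1,4], [1,5], [2,3], [2,4], [2,5], [3,4], [3,5], [4,5]
  2-simplices (10): [0,1,3], [0,1,5], [0,2,4], [0,2,5], [0,3,4], [1,2,3], [1,2,4], [1,4,5], [2,3,5], [3,4,5]

Hence C_0 ≅ Z^6, C_1 ≅ Z^15, C_2 ≅ Z^10.

The boundary map ∂_1: C_1 → C_0 maps an edge to its endpoints' difference, ∂[p,q] = q − p. For instance
  ∂[1,4] = [4] − [1].
The 6×15 boundary matrix has rank 5 and Smith normal form diag(1,1,1,1,1).

The boundary map ∂_2: C_2 → C_1 acts by ∂[p,q,r] = [q,r] − [p,r] + [p,q]. For instance
  ∂[1,4,5] = [4,5] − [1,5] + [1,4],
  ∂[0,1,3] = [1,3] − [0,3] + [0,1].
This gives a 15×10 integer matrix of rank 10; reducing to Smith normal form yields diagonal entries (1,1,1,1,1,1,1,1,1,2).

Now H_k = ker ∂_k / im ∂_{k+1}, so:

  H_0: rank C_0 − rank ∂_1 = 6 − 5 = 1, and the invariant factors of ∂_1 are all 1, so H_0 ≅ Z.
  H_1: rank ker ∂_1 − rank ∂_2 = (15 − 5) − 10 = 0, and ∂_2 has invariant factor 2 > 1, so H_1 ≅ Z_2.
  H_2: rank ker ∂_2 − rank ∂_3 = (10 − 10) − 0 = 0, and there is no ∂_3, so H_2 ≅ 0.

As a check, the Euler characteristic is 6 − 15 + 10 = 1, which agrees with 1 − 0 + 0 = 1.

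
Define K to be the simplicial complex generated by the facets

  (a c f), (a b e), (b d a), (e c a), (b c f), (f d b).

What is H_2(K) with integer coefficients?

Order the vertices as a < b < c < d < e < f. Listing each simplex with vertices in this order, K has dimension 2 with simplices:

  0-simplices (6): a, b, c, d, e, f
  1-simplices (12): ab, ac, ad, ae, af, bc, bd, be, bf, ce, cf, df
  2-simplices (6): abd, abe, ace, acf, bcf, bdf

Hence C_0 ≅ Z^6, C_1 ≅ Z^12, C_2 ≅ Z^6.

The boundary map ∂_1: C_1 → C_0 is given by ∂[p,q] = [q] − [p]. For instance
  ∂be = e − b.
The 6×12 boundary matrix has rank 5 and Smith normal form diag(1,1,1,1,1).

∂_2: C_2 → C_1 acts by ∂[p,q,r] = [q,r] − [p,r] + [p,q]. For instance
  ∂abd = bd − ad + ab,
  ∂ace = ce − ae + ac.
The resulting 12×6 matrix has rank 6, and its Smith normal form has invariant factors (1,1,1,1,1,1).

Now H_k = ker ∂_k / im ∂_{k+1}, so:

  H_2: rank ker ∂_2 − rank ∂_3 = (6 − 6) − 0 = 0, and there is no ∂_3, so H_2 ≅ 0.

(K is a triangulation of the cylinder S^1 x I.)

H_2 ≅ 0.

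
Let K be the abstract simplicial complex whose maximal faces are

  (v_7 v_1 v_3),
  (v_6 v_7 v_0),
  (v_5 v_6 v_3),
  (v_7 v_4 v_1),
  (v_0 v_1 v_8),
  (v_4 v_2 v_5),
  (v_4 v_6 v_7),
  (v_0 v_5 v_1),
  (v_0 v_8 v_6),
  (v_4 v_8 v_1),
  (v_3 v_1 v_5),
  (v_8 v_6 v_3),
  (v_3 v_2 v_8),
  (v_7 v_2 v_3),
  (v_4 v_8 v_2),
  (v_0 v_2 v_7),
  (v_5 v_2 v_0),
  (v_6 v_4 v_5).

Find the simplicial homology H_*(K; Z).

H_0 ≅ Z,  H_1 ≅ Z^2,  H_2 ≅ Z.

Order the vertices as v_0 < v_1 < v_2 < v_3 < v_4 < v_5 < v_6 < v_7 < v_8. Listing each simplex with vertices in this order, K has dimension 2 with simplices:

  0-simplices (9): [v_0], [v_1], [v_2], [v_3], [v_4], [v_5], [v_6], [v_7], [v_8]
  1-simplices (27): (27 of them)
  2-simplices (18): (18 of them)

giving chain groups C_0 ≅ Z^9, C_1 ≅ Z^27, C_2 ≅ Z^18.

The boundary map ∂_1: C_1 → C_0 is given by ∂[p,q] = [q] − [p].
As a 9×27 matrix over Z this has rank 8, with invariant factors (1,1,1,1,1,1,1,1).

The boundary map ∂_2: C_2 → C_1 acts by ∂[p,q,r] = [q,r] − [p,r] + [p,q]. For instance
  ∂[v_0,v_6,v_8] = [v_6,v_8] − [v_0,v_8] + [v_0,v_6],
  ∂[v_0,v_6,v_7] = [v_6,v_7] − [v_0,v_7] + [v_0,v_6].
The resulting 27×18 matrix has rank 17, and its Smith normal form has invariant factors (1,1,1,1,1,1,1,1,1,1,1,1,1,1,1,1,1).

Computing H_k = (kernel of ∂_k) / (image of ∂_{k+1}):

  H_0: rank C_0 − rank ∂_1 = 9 − 8 = 1, and the invariant factors of ∂_1 are all 1, so H_0 ≅ Z.
  H_1: rank ker ∂_1 − rank ∂_2 = (27 − 8) − 17 = 2, and the invariant factors of ∂_2 are all 1, so H_1 ≅ Z^2.
  H_2: rank ker ∂_2 − rank ∂_3 = (18 − 17) − 0 = 1, and there is no ∂_3, so H_2 ≅ Z.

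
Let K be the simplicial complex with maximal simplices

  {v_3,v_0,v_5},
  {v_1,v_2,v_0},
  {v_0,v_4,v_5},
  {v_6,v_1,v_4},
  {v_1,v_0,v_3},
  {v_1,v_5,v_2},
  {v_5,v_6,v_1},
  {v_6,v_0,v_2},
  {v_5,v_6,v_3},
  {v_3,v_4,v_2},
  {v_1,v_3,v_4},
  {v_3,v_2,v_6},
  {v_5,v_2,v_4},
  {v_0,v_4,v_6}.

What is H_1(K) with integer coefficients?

H_1 ≅ Z^2.

K has 7 vertices, 21 edges, 14 triangles.
rank ∂_1 = 6, rank ∂_2 = 13 ⇒ b_1 = 21 − 6 − 13 = 2; all invariant factors of ∂_2 are 1 so no torsion. So H_1 ≅ Z^2.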